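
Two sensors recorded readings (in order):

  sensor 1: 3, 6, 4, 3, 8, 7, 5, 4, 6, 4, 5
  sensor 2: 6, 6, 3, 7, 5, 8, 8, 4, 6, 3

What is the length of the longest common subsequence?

6

Let dp[i][j] be the LCS length of the first i values of sensor 1 and the first j values of sensor 2. dp[i][j] = dp[i-1][j-1]+1 when the i-th and j-th values match, else max(dp[i-1][j], dp[i][j-1]).
    ·  6  6  3  7  5  8  8  4  6  3
 ·  0  0  0  0  0  0  0  0  0  0  0
 3  0  0  0  1  1  1  1  1  1  1  1
 6  0  1  1  1  1  1  1  1  1  2  2
 4  0  1  1  1  1  1  1  1  2  2  2
 3  0  1  1  2  2  2  2  2  2  2  3
 8  0  1  1  2  2  2  3  3  3  3  3
 7  0  1  1  2  3  3  3  3  3  3  3
 5  0  1  1  2  3  4  4  4  4  4  4
 4  0  1  1  2  3  4  4  4  5  5  5
 6  0  1  2  2  3  4  4  4  5  6  6
 4  0  1  2  2  3  4  4  4  5  6  6
 5  0  1  2  2  3  4  4  4  5  6  6
dp[11][10] = 6. One LCS (by backtracking along matches): 6, 3, 7, 5, 4, 6.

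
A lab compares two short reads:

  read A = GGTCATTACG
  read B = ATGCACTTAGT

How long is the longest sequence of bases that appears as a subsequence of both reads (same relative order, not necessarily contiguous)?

7

Match G (read A #2, read B #3), C (read A #4, read B #4), A (read A #5, read B #5), T (read A #6, read B #7), T (read A #7, read B #8), A (read A #8, read B #9), G (read A #10, read B #10) — 7 bases in the same relative order in both, and the DP table's final entry dp[10][11] is also 7, so no common subsequence is longer.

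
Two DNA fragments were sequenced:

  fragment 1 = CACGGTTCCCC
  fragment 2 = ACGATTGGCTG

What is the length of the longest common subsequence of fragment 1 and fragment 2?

Let dp[i][j] be the LCS length of the first i bases of fragment 1 and the first j bases of fragment 2. dp[i][j] = dp[i-1][j-1]+1 when the i-th and j-th bases match, else max(dp[i-1][j], dp[i][j-1]).
    ·  A  C  G  A  T  T  G  G  C  T  G
 ·  0  0  0  0  0  0  0  0  0  0  0  0
 C  0  0  1  1  1  1  1  1  1  1  1  1
 A  0  1  1  1  2  2  2  2  2  2  2  2
 C  0  1  2  2  2  2  2  2  2  3  3  3
 G  0  1  2  3  3  3  3  3  3  3  3  4
 G  0  1  2  3  3  3  3  4  4  4  4  4
 T  0  1  2  3  3  4  4  4  4  4  5  5
 T  0  1  2  3  3  4  5  5  5  5  5  5
 C  0  1  2  3  3  4  5  5  5  6  6  6
 C  0  1  2  3  3  4  5  5  5  6  6  6
 C  0  1  2  3  3  4  5  5  5  6  6  6
 C  0  1  2  3  3  4  5  5  5  6  6  6
dp[11][11] = 6. One LCS (by backtracking along matches): ACGTTC.

6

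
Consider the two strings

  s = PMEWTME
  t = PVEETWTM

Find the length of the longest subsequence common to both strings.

Let dp[i][j] be the LCS length of the first i characters of s and the first j characters of t. dp[i][j] = dp[i-1][j-1]+1 when the i-th and j-th characters match, else max(dp[i-1][j], dp[i][j-1]).
    ·  P  V  E  E  T  W  T  M
 ·  0  0  0  0  0  0  0  0  0
 P  0  1  1  1  1  1  1  1  1
 M  0  1  1  1  1  1  1  1  2
 E  0  1  1  2  2  2  2  2  2
 W  0  1  1  2  2  2  3  3  3
 T  0  1  1  2  2  3  3  4  4
 M  0  1  1  2  2  3  3  4  5
 E  0  1  1  2  3  3  3  4  5
dp[7][8] = 5. One LCS (by backtracking along matches): PEWTM.

5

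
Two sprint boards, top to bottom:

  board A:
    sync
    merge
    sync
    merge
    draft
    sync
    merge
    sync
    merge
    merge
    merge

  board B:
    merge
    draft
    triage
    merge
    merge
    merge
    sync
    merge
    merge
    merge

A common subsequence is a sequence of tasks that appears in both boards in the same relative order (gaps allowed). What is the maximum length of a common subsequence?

Pick merge (board A #2, board B #4); then merge (board A #4, board B #5); then merge (board A #7, board B #6); then sync (board A #8, board B #7); then merge (board A #9, board B #8); then merge (board A #10, board B #9); then merge (board A #11, board B #10); all 7 tasks appear in both, in order. The LCS DP gives dp[11][10] = 7, so this is optimal.

7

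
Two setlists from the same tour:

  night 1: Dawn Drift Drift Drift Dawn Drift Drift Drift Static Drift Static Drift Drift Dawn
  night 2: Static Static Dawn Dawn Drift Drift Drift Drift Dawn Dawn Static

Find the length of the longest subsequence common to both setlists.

7

Taking Dawn (night 1 #1, night 2 #3); then Dawn (night 1 #5, night 2 #4); then Drift (night 1 #6, night 2 #5); then Drift (night 1 #7, night 2 #6); then Drift (night 1 #8, night 2 #7); then Drift (night 1 #10, night 2 #8); then Static (night 1 #11, night 2 #11) gives a common subsequence of length 7. Since dp[14][11] = 7, nothing longer is possible.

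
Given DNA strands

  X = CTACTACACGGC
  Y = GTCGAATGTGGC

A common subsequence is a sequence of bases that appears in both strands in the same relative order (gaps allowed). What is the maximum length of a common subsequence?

Let dp[i][j] be the LCS length of the first i bases of X and the first j bases of Y. dp[i][j] = dp[i-1][j-1]+1 when the i-th and j-th bases match, else max(dp[i-1][j], dp[i][j-1]).
    ·  G  T  C  G  A  A  T  G  T  G  G  C
 ·  0  0  0  0  0  0  0  0  0  0  0  0  0
 C  0  0  0  1  1  1  1  1  1  1  1  1  1
 T  0  0  1  1  1  1  1  2  2  2  2  2  2
 A  0  0  1  1  1  2  2  2  2  2  2  2  2
 C  0  0  1  2  2  2  2  2  2  2  2  2  3
 T  0  0  1  2  2  2  2  3  3  3  3  3  3
 A  0  0  1  2  2  3  3  3  3  3  3  3  3
 C  0  0  1  2  2  3  3  3  3  3  3  3  4
 A  0  0  1  2  2  3  4  4  4  4  4  4  4
 C  0  0  1  2  2  3  4  4  4  4  4  4  5
 G  0  1  1  2  3  3  4  4  5  5  5  5  5
 G  0  1  1  2  3  3  4  4  5  5  6  6  6
 C  0  1  1  2  3  3  4  4  5  5  6  6  7
dp[12][12] = 7. One LCS (by backtracking along matches): TCAAGGC.

7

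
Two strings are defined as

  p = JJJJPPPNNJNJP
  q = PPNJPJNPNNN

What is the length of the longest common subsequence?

One common subsequence of length 6: J at p[1]=q[4] → J at p[2]=q[6] → P at p[7]=q[8] → N at p[8]=q[9] → N at p[9]=q[10] → N at p[11]=q[11]. The LCS DP gives dp[13][11] = 6, so this is optimal.

6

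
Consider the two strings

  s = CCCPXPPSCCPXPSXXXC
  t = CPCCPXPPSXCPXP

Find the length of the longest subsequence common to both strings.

12

Taking C (s #1, t #1); then C (s #2, t #3); then C (s #3, t #4); then P (s #4, t #5); then X (s #5, t #6); then P (s #6, t #7); then P (s #7, t #8); then S (s #8, t #9); then C (s #10, t #11); then P (s #11, t #12); then X (s #12, t #13); then P (s #13, t #14) gives a common subsequence of length 12, and the DP table's final entry dp[18][14] is also 12, so no common subsequence is longer.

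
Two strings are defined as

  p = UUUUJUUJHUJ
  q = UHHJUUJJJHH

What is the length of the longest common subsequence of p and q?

Pick U (p #1, q #1), then U (p #2, q #5), then U (p #3, q #6), then J (p #5, q #8), then J (p #8, q #9), then H (p #9, q #11); all 6 characters appear in both, in order. The LCS DP gives dp[11][11] = 6, so this is optimal.

6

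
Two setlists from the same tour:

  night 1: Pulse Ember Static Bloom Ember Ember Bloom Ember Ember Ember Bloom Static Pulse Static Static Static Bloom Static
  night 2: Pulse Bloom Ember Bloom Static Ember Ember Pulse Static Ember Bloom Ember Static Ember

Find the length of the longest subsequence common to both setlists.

One common subsequence of length 10: Pulse [1,1]; then Bloom [4,2]; then Ember [6,3]; then Bloom [7,4]; then Ember [9,6]; then Ember [10,7]; then Pulse [13,8]; then Static [14,9]; then Bloom [17,11]; then Static [18,13]. The LCS DP gives dp[18][14] = 10, so this is optimal.

10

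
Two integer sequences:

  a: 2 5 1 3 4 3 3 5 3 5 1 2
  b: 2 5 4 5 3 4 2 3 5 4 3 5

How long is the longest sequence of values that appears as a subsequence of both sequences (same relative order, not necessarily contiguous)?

8

Let dp[i][j] be the LCS length of the first i values of a and the first j values of b. dp[i][j] = dp[i-1][j-1]+1 when the i-th and j-th values match, else max(dp[i-1][j], dp[i][j-1]).
    ·  2  5  4  5  3  4  2  3  5  4  3  5
 ·  0  0  0  0  0  0  0  0  0  0  0  0  0
 2  0  1  1  1  1  1  1  1  1  1  1  1  1
 5  0  1  2  2  2  2  2  2  2  2  2  2  2
 1  0  1  2  2  2  2  2  2  2  2  2  2  2
 3  0  1  2  2  2  3  3  3  3  3  3  3  3
 4  0  1  2  3  3  3  4  4  4  4  4  4  4
 3  0  1  2  3  3  4  4  4  5  5  5  5  5
 3  0  1  2  3  3  4  4  4  5  5  5  6  6
 5  0  1  2  3  4  4  4  4  5  6  6  6  7
 3  0  1  2  3  4  5  5  5  5  6  6  7  7
 5  0  1  2  3  4  5  5  5  5  6  6  7  8
 1  0  1  2  3  4  5  5  5  5  6  6  7  8
 2  0  1  2  3  4  5  5  6  6  6  6  7  8
dp[12][12] = 8. One LCS (by backtracking along matches): 2, 5, 3, 4, 3, 5, 3, 5.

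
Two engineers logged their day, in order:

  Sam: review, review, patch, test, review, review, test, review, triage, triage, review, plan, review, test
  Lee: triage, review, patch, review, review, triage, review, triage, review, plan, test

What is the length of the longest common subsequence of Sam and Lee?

One common subsequence of length 9: review (Sam #2, Lee #2) → patch (Sam #3, Lee #3) → review (Sam #5, Lee #4) → review (Sam #6, Lee #5) → review (Sam #8, Lee #7) → triage (Sam #10, Lee #8) → review (Sam #11, Lee #9) → plan (Sam #12, Lee #10) → test (Sam #14, Lee #11), and the DP table's final entry dp[14][11] is also 9, so no common subsequence is longer.

9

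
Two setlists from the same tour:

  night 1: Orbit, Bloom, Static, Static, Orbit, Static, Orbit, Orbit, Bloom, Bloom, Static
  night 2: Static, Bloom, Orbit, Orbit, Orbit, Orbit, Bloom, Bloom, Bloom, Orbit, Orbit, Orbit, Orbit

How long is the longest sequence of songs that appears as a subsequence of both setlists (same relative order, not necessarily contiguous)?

6

One common subsequence of length 6: Orbit at night 1[1]=night 2[3] → Orbit at night 1[5]=night 2[4] → Orbit at night 1[7]=night 2[5] → Orbit at night 1[8]=night 2[6] → Bloom at night 1[9]=night 2[8] → Bloom at night 1[10]=night 2[9], and the DP table's final entry dp[11][13] is also 6, so no common subsequence is longer.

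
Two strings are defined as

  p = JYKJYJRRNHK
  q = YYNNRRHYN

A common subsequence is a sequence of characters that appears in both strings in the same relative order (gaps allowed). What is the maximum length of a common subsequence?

5

Pick Y [2,1], then Y [5,2], then R [7,5], then R [8,6], then N [9,9]; all 5 characters appear in both, in order. Since dp[11][9] = 5, nothing longer is possible.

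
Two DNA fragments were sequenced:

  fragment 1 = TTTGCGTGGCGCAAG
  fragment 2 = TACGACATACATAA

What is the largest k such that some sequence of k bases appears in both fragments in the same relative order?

7

One common subsequence of length 7: T at fragment 1[1]=fragment 2[1]; then G at fragment 1[4]=fragment 2[4]; then C at fragment 1[5]=fragment 2[6]; then T at fragment 1[7]=fragment 2[8]; then C at fragment 1[10]=fragment 2[10]; then A at fragment 1[13]=fragment 2[13]; then A at fragment 1[14]=fragment 2[14]. dp[15][14] = 7 confirms this is the maximum.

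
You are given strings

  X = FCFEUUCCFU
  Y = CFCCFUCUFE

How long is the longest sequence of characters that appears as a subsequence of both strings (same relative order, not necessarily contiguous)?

Let dp[i][j] be the LCS length of the first i characters of X and the first j characters of Y. dp[i][j] = dp[i-1][j-1]+1 when the i-th and j-th characters match, else max(dp[i-1][j], dp[i][j-1]).
    ·  C  F  C  C  F  U  C  U  F  E
 ·  0  0  0  0  0  0  0  0  0  0  0
 F  0  0  1  1  1  1  1  1  1  1  1
 C  0  1  1  2  2  2  2  2  2  2  2
 F  0  1  2  2  2  3  3  3  3  3  3
 E  0  1  2  2  2  3  3  3  3  3  4
 U  0  1  2  2  2  3  4  4  4  4  4
 U  0  1  2  2  2  3  4  4  5  5  5
 C  0  1  2  3  3  3  4  5  5  5  5
 C  0  1  2  3  4  4  4  5  5  5  5
 F  0  1  2  3  4  5  5  5  5  6  6
 U  0  1  2  3  4  5  6  6  6  6  6
dp[10][10] = 6. One LCS (by backtracking along matches): FCFUUF.

6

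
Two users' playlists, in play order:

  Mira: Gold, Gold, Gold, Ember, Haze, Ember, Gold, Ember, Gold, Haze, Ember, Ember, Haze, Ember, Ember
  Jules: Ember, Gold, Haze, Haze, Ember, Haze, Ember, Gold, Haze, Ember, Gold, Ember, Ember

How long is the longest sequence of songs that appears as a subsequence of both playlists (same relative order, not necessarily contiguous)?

One common subsequence of length 9: Gold (Mira #1, Jules #2) → Ember (Mira #4, Jules #5) → Haze (Mira #5, Jules #6) → Ember (Mira #6, Jules #7) → Gold (Mira #7, Jules #8) → Ember (Mira #8, Jules #10) → Gold (Mira #9, Jules #11) → Ember (Mira #14, Jules #12) → Ember (Mira #15, Jules #13). dp[15][13] = 9 confirms this is the maximum.

9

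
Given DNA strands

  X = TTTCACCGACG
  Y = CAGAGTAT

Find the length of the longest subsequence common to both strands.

5

Let dp[i][j] be the LCS length of the first i bases of X and the first j bases of Y. dp[i][j] = dp[i-1][j-1]+1 when the i-th and j-th bases match, else max(dp[i-1][j], dp[i][j-1]).
    ·  C  A  G  A  G  T  A  T
 ·  0  0  0  0  0  0  0  0  0
 T  0  0  0  0  0  0  1  1  1
 T  0  0  0  0  0  0  1  1  2
 T  0  0  0  0  0  0  1  1  2
 C  0  1  1  1  1  1  1  1  2
 A  0  1  2  2  2  2  2  2  2
 C  0  1  2  2  2  2  2  2  2
 C  0  1  2  2  2  2  2  2  2
 G  0  1  2  3  3  3  3  3  3
 A  0  1  2  3  4  4  4  4  4
 C  0  1  2  3  4  4  4  4  4
 G  0  1  2  3  4  5  5  5  5
dp[11][8] = 5. One LCS (by backtracking along matches): CAGAG.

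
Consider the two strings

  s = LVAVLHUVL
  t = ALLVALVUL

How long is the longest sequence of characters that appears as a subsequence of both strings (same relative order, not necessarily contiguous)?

6

Let dp[i][j] be the LCS length of the first i characters of s and the first j characters of t. dp[i][j] = dp[i-1][j-1]+1 when the i-th and j-th characters match, else max(dp[i-1][j], dp[i][j-1]).
    ·  A  L  L  V  A  L  V  U  L
 ·  0  0  0  0  0  0  0  0  0  0
 L  0  0  1  1  1  1  1  1  1  1
 V  0  0  1  1  2  2  2  2  2  2
 A  0  1  1  1  2  3  3  3  3  3
 V  0  1  1  1  2  3  3  4  4  4
 L  0  1  2  2  2  3  4  4  4  5
 H  0  1  2  2  2  3  4  4  4  5
 U  0  1  2  2  2  3  4  4  5  5
 V  0  1  2  2  3  3  4  5  5  5
 L  0  1  2  3  3  3  4  5  5  6
dp[9][9] = 6. One LCS (by backtracking along matches): LVAVUL.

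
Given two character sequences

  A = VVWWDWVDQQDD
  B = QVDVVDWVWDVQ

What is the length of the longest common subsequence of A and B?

Let dp[i][j] be the LCS length of the first i characters of A and the first j characters of B. dp[i][j] = dp[i-1][j-1]+1 when the i-th and j-th characters match, else max(dp[i-1][j], dp[i][j-1]).
    ·  Q  V  D  V  V  D  W  V  W  D  V  Q
 ·  0  0  0  0  0  0  0  0  0  0  0  0  0
 V  0  0  1  1  1  1  1  1  1  1  1  1  1
 V  0  0  1  1  2  2  2  2  2  2  2  2  2
 W  0  0  1  1  2  2  2  3  3  3  3  3  3
 W  0  0  1  1  2  2  2  3  3  4  4  4  4
 D  0  0  1  2  2  2  3  3  3  4  5  5  5
 W  0  0  1  2  2  2  3  4  4  4  5  5  5
 V  0  0  1  2  3  3  3  4  5  5  5  6  6
 D  0  0  1  2  3  3  4  4  5  5  6  6  6
 Q  0  1  1  2  3  3  4  4  5  5  6  6  7
 Q  0  1  1  2  3  3  4  4  5  5  6  6  7
 D  0  1  1  2  3  3  4  4  5  5  6  6  7
 D  0  1  1  2  3  3  4  4  5  5  6  6  7
dp[12][12] = 7. One LCS (by backtracking along matches): VVWWDVQ.

7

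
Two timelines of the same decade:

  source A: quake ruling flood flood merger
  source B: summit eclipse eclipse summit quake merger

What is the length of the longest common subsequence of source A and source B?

2

Match quake (source A #1, source B #5), merger (source A #5, source B #6) — 2 events in the same relative order in both, and the DP table's final entry dp[5][6] is also 2, so no common subsequence is longer.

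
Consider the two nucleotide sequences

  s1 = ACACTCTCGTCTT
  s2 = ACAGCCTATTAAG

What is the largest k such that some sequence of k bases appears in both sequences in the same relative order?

Match A (s1 #1, s2 #1); then C (s1 #2, s2 #2); then A (s1 #3, s2 #3); then C (s1 #4, s2 #5); then C (s1 #6, s2 #6); then T (s1 #7, s2 #7); then T (s1 #10, s2 #9); then T (s1 #12, s2 #10) — 8 bases in the same relative order in both, and the DP table's final entry dp[13][13] is also 8, so no common subsequence is longer.

8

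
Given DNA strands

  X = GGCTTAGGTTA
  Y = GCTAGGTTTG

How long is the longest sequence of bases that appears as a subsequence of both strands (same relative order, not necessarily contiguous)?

8

One common subsequence of length 8: G at X[2]=Y[1], C at X[3]=Y[2], T at X[5]=Y[3], A at X[6]=Y[4], G at X[7]=Y[5], G at X[8]=Y[6], T at X[9]=Y[8], T at X[10]=Y[9]. The LCS DP gives dp[11][10] = 8, so this is optimal.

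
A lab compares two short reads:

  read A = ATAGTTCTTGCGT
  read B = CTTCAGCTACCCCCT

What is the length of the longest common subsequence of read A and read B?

7

Match T (read A #2, read B #3); then A (read A #3, read B #5); then G (read A #4, read B #6); then T (read A #5, read B #8); then C (read A #7, read B #13); then C (read A #11, read B #14); then T (read A #13, read B #15) — 7 bases in the same relative order in both, and the DP table's final entry dp[13][15] is also 7, so no common subsequence is longer.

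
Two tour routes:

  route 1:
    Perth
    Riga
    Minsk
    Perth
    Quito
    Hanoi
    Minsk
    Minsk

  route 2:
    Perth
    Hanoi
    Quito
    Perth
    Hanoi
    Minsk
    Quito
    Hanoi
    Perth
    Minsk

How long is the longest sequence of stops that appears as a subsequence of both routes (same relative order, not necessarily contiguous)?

Taking Perth at route 1[1]=route 2[4]; then Minsk at route 1[3]=route 2[6]; then Quito at route 1[5]=route 2[7]; then Hanoi at route 1[6]=route 2[8]; then Minsk at route 1[8]=route 2[10] gives a common subsequence of length 5. The LCS DP gives dp[8][10] = 5, so this is optimal.

5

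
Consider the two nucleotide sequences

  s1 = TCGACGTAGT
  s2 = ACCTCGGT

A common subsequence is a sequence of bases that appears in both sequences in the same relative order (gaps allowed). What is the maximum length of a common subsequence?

5

Taking T (s1 #1, s2 #4), then C (s1 #5, s2 #5), then G (s1 #6, s2 #6), then G (s1 #9, s2 #7), then T (s1 #10, s2 #8) gives a common subsequence of length 5. The LCS DP gives dp[10][8] = 5, so this is optimal.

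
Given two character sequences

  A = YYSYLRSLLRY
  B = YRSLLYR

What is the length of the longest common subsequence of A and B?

One common subsequence of length 6: Y [4,1]; then R [6,2]; then S [7,3]; then L [8,4]; then L [9,5]; then R [10,7], and the DP table's final entry dp[11][7] is also 6, so no common subsequence is longer.

6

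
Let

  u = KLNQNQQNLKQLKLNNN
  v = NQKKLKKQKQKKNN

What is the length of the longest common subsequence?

Match K (u #1, v #4); then L (u #2, v #5); then Q (u #4, v #8); then Q (u #7, v #10); then K (u #10, v #11); then K (u #13, v #12); then N (u #16, v #13); then N (u #17, v #14) — 8 characters in the same relative order in both, and the DP table's final entry dp[17][14] is also 8, so no common subsequence is longer.

8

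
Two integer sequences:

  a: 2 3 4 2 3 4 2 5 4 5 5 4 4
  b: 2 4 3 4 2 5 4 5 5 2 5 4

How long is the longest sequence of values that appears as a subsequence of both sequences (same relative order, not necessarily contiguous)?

Match 2 [1,1]; then 4 [3,2]; then 3 [5,3]; then 4 [6,4]; then 2 [7,5]; then 5 [8,6]; then 4 [9,7]; then 5 [10,9]; then 5 [11,11]; then 4 [13,12] — 10 values in the same relative order in both. The LCS DP gives dp[13][12] = 10, so this is optimal.

10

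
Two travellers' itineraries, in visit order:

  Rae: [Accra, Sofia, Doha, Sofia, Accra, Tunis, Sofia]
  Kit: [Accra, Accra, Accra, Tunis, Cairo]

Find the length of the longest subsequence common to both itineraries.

One common subsequence of length 3: Accra (Rae #1, Kit #2), Accra (Rae #5, Kit #3), Tunis (Rae #6, Kit #4). The LCS DP gives dp[7][5] = 3, so this is optimal.

3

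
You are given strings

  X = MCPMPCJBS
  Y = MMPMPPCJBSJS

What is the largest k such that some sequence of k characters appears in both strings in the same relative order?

8

Let dp[i][j] be the LCS length of the first i characters of X and the first j characters of Y. dp[i][j] = dp[i-1][j-1]+1 when the i-th and j-th characters match, else max(dp[i-1][j], dp[i][j-1]).
    ·  M  M  P  M  P  P  C  J  B  S  J  S
 ·  0  0  0  0  0  0  0  0  0  0  0  0  0
 M  0  1  1  1  1  1  1  1  1  1  1  1  1
 C  0  1  1  1  1  1  1  2  2  2  2  2  2
 P  0  1  1  2  2  2  2  2  2  2  2  2  2
 M  0  1  2  2  3  3  3  3  3  3  3  3  3
 P  0  1  2  3  3  4  4  4  4  4  4  4  4
 C  0  1  2  3  3  4  4  5  5  5  5  5  5
 J  0  1  2  3  3  4  4  5  6  6  6  6  6
 B  0  1  2  3  3  4  4  5  6  7  7  7  7
 S  0  1  2  3  3  4  4  5  6  7  8  8  8
dp[9][12] = 8. One LCS (by backtracking along matches): MPMPCJBS.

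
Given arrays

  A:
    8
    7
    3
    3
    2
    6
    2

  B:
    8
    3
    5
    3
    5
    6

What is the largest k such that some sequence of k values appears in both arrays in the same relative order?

4

Let dp[i][j] be the LCS length of the first i values of A and the first j values of B. dp[i][j] = dp[i-1][j-1]+1 when the i-th and j-th values match, else max(dp[i-1][j], dp[i][j-1]).
    ·  8  3  5  3  5  6
 ·  0  0  0  0  0  0  0
 8  0  1  1  1  1  1  1
 7  0  1  1  1  1  1  1
 3  0  1  2  2  2  2  2
 3  0  1  2  2  3  3  3
 2  0  1  2  2  3  3  3
 6  0  1  2  2  3  3  4
 2  0  1  2  2  3  3  4
dp[7][6] = 4. One LCS (by backtracking along matches): 8, 3, 3, 6.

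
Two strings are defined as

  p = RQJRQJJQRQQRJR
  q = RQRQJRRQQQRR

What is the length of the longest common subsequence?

10

Taking R (p #1, q #1), Q (p #2, q #2), R (p #4, q #3), Q (p #5, q #4), J (p #6, q #5), Q (p #8, q #8), Q (p #10, q #9), Q (p #11, q #10), R (p #12, q #11), R (p #14, q #12) gives a common subsequence of length 10. dp[14][12] = 10 confirms this is the maximum.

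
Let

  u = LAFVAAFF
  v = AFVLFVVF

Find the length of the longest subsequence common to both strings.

5

Let dp[i][j] be the LCS length of the first i characters of u and the first j characters of v. dp[i][j] = dp[i-1][j-1]+1 when the i-th and j-th characters match, else max(dp[i-1][j], dp[i][j-1]).
    ·  A  F  V  L  F  V  V  F
 ·  0  0  0  0  0  0  0  0  0
 L  0  0  0  0  1  1  1  1  1
 A  0  1  1  1  1  1  1  1  1
 F  0  1  2  2  2  2  2  2  2
 V  0  1  2  3  3  3  3  3  3
 A  0  1  2  3  3  3  3  3  3
 A  0  1  2  3  3  3  3  3  3
 F  0  1  2  3  3  4  4  4  4
 F  0  1  2  3  3  4  4  4  5
dp[8][8] = 5. One LCS (by backtracking along matches): AFVFF.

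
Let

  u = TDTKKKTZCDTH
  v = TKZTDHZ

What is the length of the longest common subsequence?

5

Let dp[i][j] be the LCS length of the first i characters of u and the first j characters of v. dp[i][j] = dp[i-1][j-1]+1 when the i-th and j-th characters match, else max(dp[i-1][j], dp[i][j-1]).
    ·  T  K  Z  T  D  H  Z
 ·  0  0  0  0  0  0  0  0
 T  0  1  1  1  1  1  1  1
 D  0  1  1  1  1  2  2  2
 T  0  1  1  1  2  2  2  2
 K  0  1  2  2  2  2  2  2
 K  0  1  2  2  2  2  2  2
 K  0  1  2  2  2  2  2  2
 T  0  1  2  2  3  3  3  3
 Z  0  1  2  3  3  3  3  4
 C  0  1  2  3  3  3  3  4
 D  0  1  2  3  3  4  4  4
 T  0  1  2  3  4  4  4  4
 H  0  1  2  3  4  4  5  5
dp[12][7] = 5. One LCS (by backtracking along matches): TKTDH.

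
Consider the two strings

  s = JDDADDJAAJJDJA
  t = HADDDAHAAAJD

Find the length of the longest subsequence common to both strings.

Pick D (s #2, t #4), D (s #3, t #5), A (s #4, t #8), A (s #8, t #9), A (s #9, t #10), J (s #11, t #11), D (s #12, t #12); all 7 characters appear in both, in order, and the DP table's final entry dp[14][12] is also 7, so no common subsequence is longer.

7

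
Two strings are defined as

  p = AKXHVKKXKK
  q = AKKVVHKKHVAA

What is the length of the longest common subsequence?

Let dp[i][j] be the LCS length of the first i characters of p and the first j characters of q. dp[i][j] = dp[i-1][j-1]+1 when the i-th and j-th characters match, else max(dp[i-1][j], dp[i][j-1]).
    ·  A  K  K  V  V  H  K  K  H  V  A  A
 ·  0  0  0  0  0  0  0  0  0  0  0  0  0
 A  0  1  1  1  1  1  1  1  1  1  1  1  1
 K  0  1  2  2  2  2  2  2  2  2  2  2  2
 X  0  1  2  2  2  2  2  2  2  2  2  2  2
 H  0  1  2  2  2  2  3  3  3  3  3  3  3
 V  0  1  2  2  3  3  3  3  3  3  4  4  4
 K  0  1  2  3  3  3  3  4  4  4  4  4  4
 K  0  1  2  3  3  3  3  4  5  5  5  5  5
 X  0  1  2  3  3  3  3  4  5  5  5  5  5
 K  0  1  2  3  3  3  3  4  5  5  5  5  5
 K  0  1  2  3  3  3  3  4  5  5  5  5  5
dp[10][12] = 5. One LCS (by backtracking along matches): AKHKK.

5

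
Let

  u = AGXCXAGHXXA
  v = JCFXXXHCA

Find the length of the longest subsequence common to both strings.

Pick C [4,2], X [5,4], X [9,5], X [10,6], A [11,9]; all 5 characters appear in both, in order. dp[11][9] = 5 confirms this is the maximum.

5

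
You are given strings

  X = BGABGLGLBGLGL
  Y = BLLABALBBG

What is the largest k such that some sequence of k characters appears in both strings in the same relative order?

Let dp[i][j] be the LCS length of the first i characters of X and the first j characters of Y. dp[i][j] = dp[i-1][j-1]+1 when the i-th and j-th characters match, else max(dp[i-1][j], dp[i][j-1]).
    ·  B  L  L  A  B  A  L  B  B  G
 ·  0  0  0  0  0  0  0  0  0  0  0
 B  0  1  1  1  1  1  1  1  1  1  1
 G  0  1  1  1  1  1  1  1  1  1  2
 A  0  1  1  1  2  2  2  2  2  2  2
 B  0  1  1  1  2  3  3  3  3  3  3
 G  0  1  1  1  2  3  3  3  3  3  4
 L  0  1  2  2  2  3  3  4  4  4  4
 G  0  1  2  2  2  3  3  4  4  4  5
 L  0  1  2  3  3  3  3  4  4  4  5
 B  0  1  2  3  3  4  4  4  5  5  5
 G  0  1  2  3  3  4  4  4  5  5  6
 L  0  1  2  3  3  4  4  5  5  5  6
 G  0  1  2  3  3  4  4  5  5  5  6
 L  0  1  2  3  3  4  4  5  5  5  6
dp[13][10] = 6. One LCS (by backtracking along matches): BABLBG.

6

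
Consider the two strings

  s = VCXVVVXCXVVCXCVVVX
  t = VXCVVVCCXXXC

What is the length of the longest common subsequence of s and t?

9

Taking V at s[1]=t[1], then C at s[2]=t[3], then V at s[4]=t[4], then V at s[5]=t[5], then V at s[6]=t[6], then X at s[7]=t[9], then X at s[9]=t[10], then X at s[13]=t[11], then C at s[14]=t[12] gives a common subsequence of length 9. The LCS DP gives dp[18][12] = 9, so this is optimal.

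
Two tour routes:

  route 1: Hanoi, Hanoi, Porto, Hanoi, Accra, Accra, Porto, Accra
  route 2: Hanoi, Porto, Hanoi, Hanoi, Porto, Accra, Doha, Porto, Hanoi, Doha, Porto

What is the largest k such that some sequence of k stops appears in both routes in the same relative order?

5

Pick Hanoi at route 1[1]=route 2[3], then Hanoi at route 1[2]=route 2[4], then Porto at route 1[3]=route 2[8], then Hanoi at route 1[4]=route 2[9], then Porto at route 1[7]=route 2[11]; all 5 stops appear in both, in order. Since dp[8][11] = 5, nothing longer is possible.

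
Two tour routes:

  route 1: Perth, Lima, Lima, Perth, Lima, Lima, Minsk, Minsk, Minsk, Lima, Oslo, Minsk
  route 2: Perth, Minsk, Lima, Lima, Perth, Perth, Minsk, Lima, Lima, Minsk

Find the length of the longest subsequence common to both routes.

Match Perth (route 1 #1, route 2 #1) → Lima (route 1 #2, route 2 #3) → Lima (route 1 #3, route 2 #4) → Perth (route 1 #4, route 2 #6) → Lima (route 1 #6, route 2 #8) → Lima (route 1 #10, route 2 #9) → Minsk (route 1 #12, route 2 #10) — 7 stops in the same relative order in both. dp[12][10] = 7 confirms this is the maximum.

7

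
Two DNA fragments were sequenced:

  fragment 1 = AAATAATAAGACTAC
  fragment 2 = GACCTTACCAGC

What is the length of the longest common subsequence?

Taking A at fragment 1[1]=fragment 2[2], then T at fragment 1[4]=fragment 2[5], then T at fragment 1[7]=fragment 2[6], then A at fragment 1[8]=fragment 2[7], then A at fragment 1[9]=fragment 2[10], then G at fragment 1[10]=fragment 2[11], then C at fragment 1[15]=fragment 2[12] gives a common subsequence of length 7. dp[15][12] = 7 confirms this is the maximum.

7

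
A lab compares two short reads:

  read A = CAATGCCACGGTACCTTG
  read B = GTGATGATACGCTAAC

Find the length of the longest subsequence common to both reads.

9

Pick A at read A[2]=read B[4], A at read A[3]=read B[7], T at read A[4]=read B[8], A at read A[8]=read B[9], C at read A[9]=read B[10], G at read A[10]=read B[11], T at read A[12]=read B[13], A at read A[13]=read B[15], C at read A[15]=read B[16]; all 9 bases appear in both, in order. dp[18][16] = 9 confirms this is the maximum.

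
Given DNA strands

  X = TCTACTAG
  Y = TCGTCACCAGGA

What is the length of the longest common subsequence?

Taking T [1,1], then C [2,2], then T [3,4], then A [4,6], then C [5,8], then A [7,9], then G [8,11] gives a common subsequence of length 7, and the DP table's final entry dp[8][12] is also 7, so no common subsequence is longer.

7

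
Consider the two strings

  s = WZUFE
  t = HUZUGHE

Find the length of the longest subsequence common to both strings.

Let dp[i][j] be the LCS length of the first i characters of s and the first j characters of t. dp[i][j] = dp[i-1][j-1]+1 when the i-th and j-th characters match, else max(dp[i-1][j], dp[i][j-1]).
    ·  H  U  Z  U  G  H  E
 ·  0  0  0  0  0  0  0  0
 W  0  0  0  0  0  0  0  0
 Z  0  0  0  1  1  1  1  1
 U  0  0  1  1  2  2  2  2
 F  0  0  1  1  2  2  2  2
 E  0  0  1  1  2  2  2  3
dp[5][7] = 3. One LCS (by backtracking along matches): ZUE.

3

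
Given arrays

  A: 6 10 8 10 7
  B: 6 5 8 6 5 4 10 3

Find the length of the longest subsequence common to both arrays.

Let dp[i][j] be the LCS length of the first i values of A and the first j values of B. dp[i][j] = dp[i-1][j-1]+1 when the i-th and j-th values match, else max(dp[i-1][j], dp[i][j-1]).
    ·  6  5  8  6  5  4 10  3
 ·  0  0  0  0  0  0  0  0  0
 6  0  1  1  1  1  1  1  1  1
10  0  1  1  1  1  1  1  2  2
 8  0  1  1  2  2  2  2  2  2
10  0  1  1  2  2  2  2  3  3
 7  0  1  1  2  2  2  2  3  3
dp[5][8] = 3. One LCS (by backtracking along matches): 6, 8, 10.

3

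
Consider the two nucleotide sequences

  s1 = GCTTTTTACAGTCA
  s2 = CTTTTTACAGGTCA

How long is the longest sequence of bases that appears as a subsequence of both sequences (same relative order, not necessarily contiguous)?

13

One common subsequence of length 13: C at s1[2]=s2[1] → T at s1[3]=s2[2] → T at s1[4]=s2[3] → T at s1[5]=s2[4] → T at s1[6]=s2[5] → T at s1[7]=s2[6] → A at s1[8]=s2[7] → C at s1[9]=s2[8] → A at s1[10]=s2[9] → G at s1[11]=s2[11] → T at s1[12]=s2[12] → C at s1[13]=s2[13] → A at s1[14]=s2[14]. The LCS DP gives dp[14][14] = 13, so this is optimal.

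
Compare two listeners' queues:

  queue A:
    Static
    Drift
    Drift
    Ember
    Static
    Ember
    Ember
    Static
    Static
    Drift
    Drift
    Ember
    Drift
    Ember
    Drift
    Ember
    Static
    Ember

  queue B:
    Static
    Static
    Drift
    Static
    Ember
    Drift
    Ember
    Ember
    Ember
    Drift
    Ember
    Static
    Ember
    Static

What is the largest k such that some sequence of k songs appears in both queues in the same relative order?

Match Static [1,2] → Drift [3,3] → Static [5,4] → Ember [6,5] → Ember [7,7] → Ember [12,8] → Ember [14,9] → Drift [15,10] → Ember [16,11] → Static [17,12] → Ember [18,13] — 11 songs in the same relative order in both. dp[18][14] = 11 confirms this is the maximum.

11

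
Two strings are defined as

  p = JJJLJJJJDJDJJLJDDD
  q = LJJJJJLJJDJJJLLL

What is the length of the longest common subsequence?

One common subsequence of length 12: J at p[1]=q[2] → J at p[2]=q[3] → J at p[3]=q[4] → J at p[5]=q[5] → J at p[6]=q[6] → J at p[7]=q[8] → J at p[8]=q[9] → D at p[9]=q[10] → J at p[10]=q[11] → J at p[12]=q[12] → J at p[13]=q[13] → L at p[14]=q[16]. The LCS DP gives dp[18][16] = 12, so this is optimal.

12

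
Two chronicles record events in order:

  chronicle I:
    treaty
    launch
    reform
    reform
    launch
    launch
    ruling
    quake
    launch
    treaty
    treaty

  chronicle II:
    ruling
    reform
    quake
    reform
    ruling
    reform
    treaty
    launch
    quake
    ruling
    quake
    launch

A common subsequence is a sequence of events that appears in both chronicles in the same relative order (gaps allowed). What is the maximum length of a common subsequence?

Pick reform at chronicle I[3]=chronicle II[4]; then reform at chronicle I[4]=chronicle II[6]; then launch at chronicle I[5]=chronicle II[8]; then ruling at chronicle I[7]=chronicle II[10]; then quake at chronicle I[8]=chronicle II[11]; then launch at chronicle I[9]=chronicle II[12]; all 6 events appear in both, in order. The LCS DP gives dp[11][12] = 6, so this is optimal.

6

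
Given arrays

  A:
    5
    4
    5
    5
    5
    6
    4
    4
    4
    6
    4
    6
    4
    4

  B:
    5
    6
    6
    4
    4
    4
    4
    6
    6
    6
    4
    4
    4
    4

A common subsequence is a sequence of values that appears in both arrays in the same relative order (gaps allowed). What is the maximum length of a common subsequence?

One common subsequence of length 9: 5 at A[1]=B[1] → 4 at A[2]=B[4] → 4 at A[7]=B[5] → 4 at A[8]=B[6] → 4 at A[9]=B[7] → 6 at A[10]=B[10] → 4 at A[11]=B[12] → 4 at A[13]=B[13] → 4 at A[14]=B[14]. The LCS DP gives dp[14][14] = 9, so this is optimal.

9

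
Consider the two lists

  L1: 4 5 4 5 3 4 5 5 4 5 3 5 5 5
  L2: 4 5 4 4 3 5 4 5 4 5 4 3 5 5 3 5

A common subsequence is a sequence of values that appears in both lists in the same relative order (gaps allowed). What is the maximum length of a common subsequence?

Pick 4 (L1 #1, L2 #1), 5 (L1 #2, L2 #2), 4 (L1 #3, L2 #4), 5 (L1 #4, L2 #6), 4 (L1 #6, L2 #7), 5 (L1 #7, L2 #8), 5 (L1 #8, L2 #10), 4 (L1 #9, L2 #11), 3 (L1 #11, L2 #12), 5 (L1 #12, L2 #13), 5 (L1 #13, L2 #14), 5 (L1 #14, L2 #16); all 12 values appear in both, in order, and the DP table's final entry dp[14][16] is also 12, so no common subsequence is longer.

12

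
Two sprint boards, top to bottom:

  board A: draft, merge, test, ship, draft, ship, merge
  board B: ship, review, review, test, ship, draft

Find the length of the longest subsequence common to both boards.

One common subsequence of length 3: test [3,4], then ship [4,5], then draft [5,6]. dp[7][6] = 3 confirms this is the maximum.

3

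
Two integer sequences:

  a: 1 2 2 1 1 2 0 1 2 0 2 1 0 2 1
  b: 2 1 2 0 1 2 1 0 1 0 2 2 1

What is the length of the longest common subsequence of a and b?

One common subsequence of length 11: 2 (a #3, b #1), 1 (a #5, b #2), 2 (a #6, b #3), 0 (a #7, b #4), 1 (a #8, b #5), 2 (a #9, b #6), 0 (a #10, b #8), 1 (a #12, b #9), 0 (a #13, b #10), 2 (a #14, b #12), 1 (a #15, b #13), and the DP table's final entry dp[15][13] is also 11, so no common subsequence is longer.

11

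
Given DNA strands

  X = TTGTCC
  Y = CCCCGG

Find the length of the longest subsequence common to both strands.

2

Match C (X #5, Y #3), C (X #6, Y #4) — 2 bases in the same relative order in both, and the DP table's final entry dp[6][6] is also 2, so no common subsequence is longer.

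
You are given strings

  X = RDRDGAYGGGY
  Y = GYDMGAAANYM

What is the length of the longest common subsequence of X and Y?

4

One common subsequence of length 4: D [2,3], then G [5,5], then A [6,8], then Y [7,10]. Since dp[11][11] = 4, nothing longer is possible.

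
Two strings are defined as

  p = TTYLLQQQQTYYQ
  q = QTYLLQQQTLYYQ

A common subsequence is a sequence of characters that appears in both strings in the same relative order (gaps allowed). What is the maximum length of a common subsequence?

11

Match T at p[2]=q[2]; then Y at p[3]=q[3]; then L at p[4]=q[4]; then L at p[5]=q[5]; then Q at p[7]=q[6]; then Q at p[8]=q[7]; then Q at p[9]=q[8]; then T at p[10]=q[9]; then Y at p[11]=q[11]; then Y at p[12]=q[12]; then Q at p[13]=q[13] — 11 characters in the same relative order in both. dp[13][13] = 11 confirms this is the maximum.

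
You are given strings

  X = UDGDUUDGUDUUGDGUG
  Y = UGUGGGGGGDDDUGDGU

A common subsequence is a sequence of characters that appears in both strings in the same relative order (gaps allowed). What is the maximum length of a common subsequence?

Taking U [1,3], then G [3,9], then D [4,10], then D [7,11], then D [10,12], then U [12,13], then G [13,14], then D [14,15], then G [15,16], then U [16,17] gives a common subsequence of length 10. dp[17][17] = 10 confirms this is the maximum.

10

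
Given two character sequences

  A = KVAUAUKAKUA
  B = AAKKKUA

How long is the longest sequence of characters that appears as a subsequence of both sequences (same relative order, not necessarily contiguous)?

6

Pick A at A[3]=B[1], then A at A[5]=B[2], then K at A[7]=B[4], then K at A[9]=B[5], then U at A[10]=B[6], then A at A[11]=B[7]; all 6 characters appear in both, in order. The LCS DP gives dp[11][7] = 6, so this is optimal.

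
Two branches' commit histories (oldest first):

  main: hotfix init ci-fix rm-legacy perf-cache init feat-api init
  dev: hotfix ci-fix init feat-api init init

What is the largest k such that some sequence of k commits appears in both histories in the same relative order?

5

Match hotfix [1,1]; then ci-fix [3,2]; then init [6,3]; then feat-api [7,4]; then init [8,6] — 5 commits in the same relative order in both, and the DP table's final entry dp[8][6] is also 5, so no common subsequence is longer.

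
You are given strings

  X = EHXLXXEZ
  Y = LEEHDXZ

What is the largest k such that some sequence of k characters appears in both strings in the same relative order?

Match E (X #1, Y #3), then H (X #2, Y #4), then X (X #6, Y #6), then Z (X #8, Y #7) — 4 characters in the same relative order in both, and the DP table's final entry dp[8][7] is also 4, so no common subsequence is longer.

4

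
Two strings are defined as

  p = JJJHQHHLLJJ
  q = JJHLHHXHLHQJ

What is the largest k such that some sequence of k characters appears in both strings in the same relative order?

7

Let dp[i][j] be the LCS length of the first i characters of p and the first j characters of q. dp[i][j] = dp[i-1][j-1]+1 when the i-th and j-th characters match, else max(dp[i-1][j], dp[i][j-1]).
    ·  J  J  H  L  H  H  X  H  L  H  Q  J
 ·  0  0  0  0  0  0  0  0  0  0  0  0  0
 J  0  1  1  1  1  1  1  1  1  1  1  1  1
 J  0  1  2  2  2  2  2  2  2  2  2  2  2
 J  0  1  2  2  2  2  2  2  2  2  2  2  3
 H  0  1  2  3  3  3  3  3  3  3  3  3  3
 Q  0  1  2  3  3  3  3  3  3  3  3  4  4
 H  0  1  2  3  3  4  4  4  4  4  4  4  4
 H  0  1  2  3  3  4  5  5  5  5  5  5  5
 L  0  1  2  3  4  4  5  5  5  6  6  6  6
 L  0  1  2  3  4  4  5  5  5  6  6  6  6
 J  0  1  2  3  4  4  5  5  5  6  6  6  7
 J  0  1  2  3  4  4  5  5  5  6  6  6  7
dp[11][12] = 7. One LCS (by backtracking along matches): JJHHHLJ.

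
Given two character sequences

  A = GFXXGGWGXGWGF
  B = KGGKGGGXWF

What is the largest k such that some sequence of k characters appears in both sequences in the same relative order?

Match G (A #1, B #3), G (A #5, B #5), G (A #6, B #6), G (A #8, B #7), X (A #9, B #8), W (A #11, B #9), F (A #13, B #10) — 7 characters in the same relative order in both. Since dp[13][10] = 7, nothing longer is possible.

7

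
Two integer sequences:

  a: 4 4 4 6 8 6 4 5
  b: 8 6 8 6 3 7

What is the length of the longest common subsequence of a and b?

Match 6 [4,2] → 8 [5,3] → 6 [6,4] — 3 values in the same relative order in both, and the DP table's final entry dp[8][6] is also 3, so no common subsequence is longer.

3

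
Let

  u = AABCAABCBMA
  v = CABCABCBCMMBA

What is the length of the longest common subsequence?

Let dp[i][j] be the LCS length of the first i characters of u and the first j characters of v. dp[i][j] = dp[i-1][j-1]+1 when the i-th and j-th characters match, else max(dp[i-1][j], dp[i][j-1]).
    ·  C  A  B  C  A  B  C  B  C  M  M  B  A
 ·  0  0  0  0  0  0  0  0  0  0  0  0  0  0
 A  0  0  1  1  1  1  1  1  1  1  1  1  1  1
 A  0  0  1  1  1  2  2  2  2  2  2  2  2  2
 B  0  0  1  2  2  2  3  3  3  3  3  3  3  3
 C  0  1  1  2  3  3  3  4  4  4  4  4  4  4
 A  0  1  2  2  3  4  4  4  4  4  4  4  4  5
 A  0  1  2  2  3  4  4  4  4  4  4  4  4  5
 B  0  1  2  3  3  4  5  5  5  5  5  5  5  5
 C  0  1  2  3  4  4  5  6  6  6  6  6  6  6
 B  0  1  2  3  4  4  5  6  7  7  7  7  7  7
 M  0  1  2  3  4  4  5  6  7  7  8  8  8  8
 A  0  1  2  3  4  5  5  6  7  7  8  8  8  9
dp[11][13] = 9. One LCS (by backtracking along matches): ABCABCBMA.

9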